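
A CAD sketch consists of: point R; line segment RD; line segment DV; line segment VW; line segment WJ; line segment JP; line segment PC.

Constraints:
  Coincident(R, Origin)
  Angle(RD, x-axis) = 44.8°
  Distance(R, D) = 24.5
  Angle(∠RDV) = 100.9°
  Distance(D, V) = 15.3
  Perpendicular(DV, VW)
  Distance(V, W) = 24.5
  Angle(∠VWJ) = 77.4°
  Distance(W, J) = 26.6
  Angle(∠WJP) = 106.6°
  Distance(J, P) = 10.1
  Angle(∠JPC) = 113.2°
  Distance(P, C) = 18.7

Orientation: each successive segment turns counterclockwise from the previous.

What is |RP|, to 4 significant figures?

16.84

∠VWJ = 77.4° gives WJ at -43.50° from the x-axis; with |WJ| = 26.6, J = (7.811, -2.012). ∠WJP = 106.6° gives JP at 29.90° from the x-axis; with |JP| = 10.1, P = (16.57, 3.022). Then |RP| = |P − R| = 16.84.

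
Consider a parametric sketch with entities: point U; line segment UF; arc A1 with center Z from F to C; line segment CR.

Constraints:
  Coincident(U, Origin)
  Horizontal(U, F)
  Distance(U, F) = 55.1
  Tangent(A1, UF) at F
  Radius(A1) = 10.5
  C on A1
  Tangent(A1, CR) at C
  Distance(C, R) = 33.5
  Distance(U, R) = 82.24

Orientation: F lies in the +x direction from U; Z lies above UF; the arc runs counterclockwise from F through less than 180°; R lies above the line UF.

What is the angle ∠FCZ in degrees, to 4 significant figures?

49.54°

U is at the origin; UF is horizontal with |UF| = 55.1 and F on the +x side, so F = (55.10, 0.000). Since A1 is tangent to UF there, ZF ⟂ UF, so Z = F + (0, 10.5) = (55.10, 10.50). Since ZC ⟂ CR (tangency), |ZR| = √(10.5² + 33.5²) = 35.11 regardless of where C sits on A1. So R lies on both circle(U, 82.24) and circle(Z, 35.11); the above-UF intersection is R = (70.75, 41.93). C is the foot of the tangent from R: C = (65.47, 8.844).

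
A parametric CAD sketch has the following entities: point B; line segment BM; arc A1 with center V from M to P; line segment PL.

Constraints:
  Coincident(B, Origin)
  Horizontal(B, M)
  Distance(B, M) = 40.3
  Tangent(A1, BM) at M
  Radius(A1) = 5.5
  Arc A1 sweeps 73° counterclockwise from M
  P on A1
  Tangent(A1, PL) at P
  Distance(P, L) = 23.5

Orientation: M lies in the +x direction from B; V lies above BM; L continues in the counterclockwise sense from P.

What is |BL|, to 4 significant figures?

58.69

B is at the origin; BM is horizontal with |BM| = 40.3 and M on the +x side, so M = (40.30, 0.000). Since A1 is tangent to BM there, VM ⟂ BM, so V = M + (0, 5.5) = (40.30, 5.500). On A1, M sits at bearing -90° from V; a 73° counterclockwise sweep puts P at bearing -17°, so P = V + 5.5·(cos -17°, sin -17°) = (45.56, 3.892). The tangent condition forces VP to be normal to PL, so PL runs along (−sin -17°, cos -17°); with |PL| = 23.5, L = (52.43, 26.37). Then |BL| = |L − B| = 58.69.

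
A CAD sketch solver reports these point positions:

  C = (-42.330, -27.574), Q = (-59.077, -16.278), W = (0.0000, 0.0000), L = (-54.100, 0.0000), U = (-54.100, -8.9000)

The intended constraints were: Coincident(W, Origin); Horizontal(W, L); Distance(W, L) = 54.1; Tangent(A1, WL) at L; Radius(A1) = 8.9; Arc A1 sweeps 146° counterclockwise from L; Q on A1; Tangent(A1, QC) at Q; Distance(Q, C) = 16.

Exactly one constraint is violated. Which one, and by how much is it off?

Distance(Q, C) = 16 — off by 4.20.

W = (0.00, 0.00) ✓; W.y = 0.00, L.y = 0.00 ✓; |WL| = 54.10 ✓; ∠(UL, LW) = 90.00° ✓; |UL| = 8.900 ✓; bearing(U→Q) − bearing(U→L) = 146.0° ✓; |UQ| = 8.900 ✓; ∠(UQ, QC) = 90.00° ✓; |QC| = 20.20 ✗.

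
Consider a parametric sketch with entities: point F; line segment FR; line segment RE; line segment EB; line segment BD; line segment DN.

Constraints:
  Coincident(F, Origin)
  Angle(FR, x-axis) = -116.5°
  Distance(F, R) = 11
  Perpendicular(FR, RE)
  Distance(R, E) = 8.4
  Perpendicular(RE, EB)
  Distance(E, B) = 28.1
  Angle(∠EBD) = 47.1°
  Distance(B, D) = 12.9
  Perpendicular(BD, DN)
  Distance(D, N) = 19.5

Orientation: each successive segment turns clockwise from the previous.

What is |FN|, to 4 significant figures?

13.60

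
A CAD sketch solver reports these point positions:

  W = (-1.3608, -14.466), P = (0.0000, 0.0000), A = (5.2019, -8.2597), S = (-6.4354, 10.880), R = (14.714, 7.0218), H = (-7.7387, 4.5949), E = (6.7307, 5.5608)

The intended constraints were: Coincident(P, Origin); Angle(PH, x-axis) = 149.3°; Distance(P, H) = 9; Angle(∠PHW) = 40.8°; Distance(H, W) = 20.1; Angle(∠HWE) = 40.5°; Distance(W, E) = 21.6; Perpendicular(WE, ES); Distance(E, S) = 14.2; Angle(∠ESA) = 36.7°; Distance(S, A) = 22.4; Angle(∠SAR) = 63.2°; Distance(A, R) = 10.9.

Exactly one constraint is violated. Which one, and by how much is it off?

Distance(A, R) = 10.9 — off by 7.10.

P = (0.00, 0.00) ✓; PH at 149.3° ✓; |PH| = 9.000 ✓; ∠PHW = 40.80° ✓; |HW| = 20.10 ✓; ∠HWE = 40.50° ✓; |WE| = 21.60 ✓; ∠(WE, ES) = 90.00° ✓; |ES| = 14.20 ✓; ∠ESA = 36.70° ✓; |SA| = 22.40 ✓; ∠SAR = 63.20° ✓; |AR| = 18.00 ✗.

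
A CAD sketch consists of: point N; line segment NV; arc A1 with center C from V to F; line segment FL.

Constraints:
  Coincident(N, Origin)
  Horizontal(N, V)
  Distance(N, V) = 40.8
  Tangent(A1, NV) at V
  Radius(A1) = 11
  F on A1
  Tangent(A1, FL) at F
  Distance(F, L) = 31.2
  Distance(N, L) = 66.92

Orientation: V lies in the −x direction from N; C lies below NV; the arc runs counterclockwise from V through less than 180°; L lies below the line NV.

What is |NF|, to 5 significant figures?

52.941

N is at the origin; NV is horizontal with |NV| = 40.8 and V on the −x side, so V = (-40.800, 0.0000). The tangent condition forces CV to be normal to NV, so C = V + (0, -11) = (-40.800, -11.000). Since CF ⟂ FL (tangency), |CL| = √(11.0² + 31.2²) = 33.082 regardless of where F sits on A1. So L lies on both circle(N, 66.92) and circle(C, 33.082); the below-NV intersection is L = (-51.993, -42.131). F is the foot of the tangent from L: F = (-51.800, -10.932).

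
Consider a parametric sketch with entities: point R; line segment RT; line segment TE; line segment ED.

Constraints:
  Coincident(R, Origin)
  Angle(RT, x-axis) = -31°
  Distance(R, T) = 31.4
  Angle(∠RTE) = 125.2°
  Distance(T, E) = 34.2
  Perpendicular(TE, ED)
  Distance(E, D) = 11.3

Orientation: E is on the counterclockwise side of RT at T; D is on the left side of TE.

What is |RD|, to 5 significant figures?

54.235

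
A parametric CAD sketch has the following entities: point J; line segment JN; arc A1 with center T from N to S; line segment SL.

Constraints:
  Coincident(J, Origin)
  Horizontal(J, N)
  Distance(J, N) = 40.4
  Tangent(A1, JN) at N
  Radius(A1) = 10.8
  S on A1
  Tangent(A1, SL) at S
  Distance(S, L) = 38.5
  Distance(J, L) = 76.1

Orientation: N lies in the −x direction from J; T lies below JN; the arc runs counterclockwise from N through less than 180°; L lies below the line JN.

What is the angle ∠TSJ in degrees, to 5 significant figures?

25.004°

J is at the origin; J and N share the same y with |JN| = 40.4 and N on the −x side, so N = (-40.400, 0.0000). Since A1 is tangent to JN there, TN ⟂ JN, so T = N + (0, -10.8) = (-40.400, -10.800). Since TS ⟂ SL (tangency), |TL| = √(10.8² + 38.5²) = 39.986 regardless of where S sits on A1. So L lies on both circle(J, 76.1) and circle(T, 39.986); the below-JN intersection is L = (-61.574, -44.720). S is the foot of the tangent from L: S = (-50.766, -7.7681).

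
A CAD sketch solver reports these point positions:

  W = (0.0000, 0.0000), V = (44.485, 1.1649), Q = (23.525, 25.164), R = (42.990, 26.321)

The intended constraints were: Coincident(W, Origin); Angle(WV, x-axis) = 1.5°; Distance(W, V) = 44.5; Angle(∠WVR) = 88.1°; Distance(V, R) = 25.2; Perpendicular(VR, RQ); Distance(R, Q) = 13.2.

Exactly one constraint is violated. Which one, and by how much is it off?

Distance(R, Q) = 13.2 — off by 6.30.

W = (0.00, 0.00) ✓; WV at 1.500° ✓; |WV| = 44.50 ✓; ∠WVR = 88.10° ✓; |VR| = 25.20 ✓; ∠(VR, RQ) = 90.00° ✓; |RQ| = 19.50 ✗.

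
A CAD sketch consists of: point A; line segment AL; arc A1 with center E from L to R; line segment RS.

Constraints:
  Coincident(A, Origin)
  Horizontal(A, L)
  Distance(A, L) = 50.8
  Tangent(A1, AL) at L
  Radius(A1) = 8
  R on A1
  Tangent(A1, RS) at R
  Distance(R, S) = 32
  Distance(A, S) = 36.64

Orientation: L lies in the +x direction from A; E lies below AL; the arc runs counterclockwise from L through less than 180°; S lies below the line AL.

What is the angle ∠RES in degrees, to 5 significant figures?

75.964°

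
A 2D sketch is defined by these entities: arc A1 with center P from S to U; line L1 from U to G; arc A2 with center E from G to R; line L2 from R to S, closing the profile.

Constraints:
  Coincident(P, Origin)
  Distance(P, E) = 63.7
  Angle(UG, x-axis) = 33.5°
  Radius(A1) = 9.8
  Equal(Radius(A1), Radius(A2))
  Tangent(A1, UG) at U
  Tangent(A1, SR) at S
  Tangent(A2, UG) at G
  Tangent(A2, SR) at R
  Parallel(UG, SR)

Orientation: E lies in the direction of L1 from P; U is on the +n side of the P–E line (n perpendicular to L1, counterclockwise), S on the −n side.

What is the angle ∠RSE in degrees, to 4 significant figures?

8.746°

The slot axis is L1's direction at 33.5°, so u = (cos 33.5°, sin 33.5°) = (0.8339, 0.5519) and n = (−sin 33.5°, cos 33.5°) = (-0.5519, 0.8339). P is at the origin and E lies 63.7 along u from P, so E = 63.7·u = (53.12, 35.16). Tangency of A1 to both parallel lines with radius 9.8 puts U and S at P ± 9.8·n: U = (-5.409, 8.172), S = (5.409, -8.172). Equal radii place G and R the same way about E: G = E + 9.8·n = (47.71, 43.33), R = E − 9.8·n = (58.53, 26.99). Then cos ∠RSE = SR·SE / (|SR||SE|), giving 8.746°.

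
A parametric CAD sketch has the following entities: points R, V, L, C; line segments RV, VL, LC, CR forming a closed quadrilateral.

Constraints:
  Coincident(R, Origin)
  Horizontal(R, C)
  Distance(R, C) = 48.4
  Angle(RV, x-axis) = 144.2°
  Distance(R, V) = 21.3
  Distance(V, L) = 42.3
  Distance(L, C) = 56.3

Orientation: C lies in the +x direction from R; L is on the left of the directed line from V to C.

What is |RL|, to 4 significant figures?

44.62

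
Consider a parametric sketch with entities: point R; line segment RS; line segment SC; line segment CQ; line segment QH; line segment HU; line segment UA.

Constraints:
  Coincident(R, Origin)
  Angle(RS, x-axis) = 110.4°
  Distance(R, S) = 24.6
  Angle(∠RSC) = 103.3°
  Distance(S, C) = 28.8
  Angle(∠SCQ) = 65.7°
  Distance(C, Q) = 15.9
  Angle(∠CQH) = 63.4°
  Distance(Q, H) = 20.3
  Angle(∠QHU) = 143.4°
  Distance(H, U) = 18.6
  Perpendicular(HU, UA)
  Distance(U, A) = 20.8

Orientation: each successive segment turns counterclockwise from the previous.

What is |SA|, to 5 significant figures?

36.005

R is at the origin; RS runs at 110.4° with length 24.6, so S = (-8.5749, 23.057). ∠RSC = 103.3° gives SC at -172.90° from the x-axis; with |SC| = 28.8, C = (-37.154, 19.497). ∠SCQ = 65.7° gives CQ at -58.600° from the x-axis; with |CQ| = 15.9, Q = (-28.870, 5.9260). ∠CQH = 63.4° gives QH at 58.000° from the x-axis; with |QH| = 20.3, H = (-18.113, 23.141). ∠QHU = 143.4° gives HU at 94.600° from the x-axis; with |HU| = 18.6, U = (-19.604, 41.681). The perpendicularity gives UA at right angles to HU, so UA runs at -175.40°; with |UA| = 20.8, A = (-40.337, 40.013). Then |SA| = |A − S| = 36.005.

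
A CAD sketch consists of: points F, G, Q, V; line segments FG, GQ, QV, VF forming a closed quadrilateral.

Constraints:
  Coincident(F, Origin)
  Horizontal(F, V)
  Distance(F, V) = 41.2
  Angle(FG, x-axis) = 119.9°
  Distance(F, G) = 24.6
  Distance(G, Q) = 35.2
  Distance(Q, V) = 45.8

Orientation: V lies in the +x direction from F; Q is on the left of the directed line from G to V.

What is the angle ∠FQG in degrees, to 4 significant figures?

34.59°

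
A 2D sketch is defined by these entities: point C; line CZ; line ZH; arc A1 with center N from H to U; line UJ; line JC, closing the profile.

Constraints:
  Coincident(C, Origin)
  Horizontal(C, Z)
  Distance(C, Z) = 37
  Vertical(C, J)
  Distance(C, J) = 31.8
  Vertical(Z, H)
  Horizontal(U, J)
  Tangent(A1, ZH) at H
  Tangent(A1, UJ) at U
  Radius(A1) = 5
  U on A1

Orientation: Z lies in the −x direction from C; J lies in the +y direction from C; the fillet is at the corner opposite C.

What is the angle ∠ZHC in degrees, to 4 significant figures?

54.08°

C is at the origin; CZ is horizontal with |CZ| = 37.0 and Z on the −x side, so Z = (-37.00, 0.000). C and J share the same x with |CJ| = 31.8 and J on the +y side, so J = (0.000, 31.80). The virtual corner opposite C is at (-37.00, 31.80). A1 meets ZH tangentially, so NH is at right angles to ZH and A1 meets UJ tangentially, so NU is at right angles to UJ, with radius 5.0, so the center N sits 5.0 in from both sides at N = (-32.00, 26.80). That places the tangent points at H = (-37.00, 26.80) on ZH and U = (-32.00, 31.80) on UJ. Then cos ∠ZHC = HZ·HC / (|HZ||HC|), giving 54.08°.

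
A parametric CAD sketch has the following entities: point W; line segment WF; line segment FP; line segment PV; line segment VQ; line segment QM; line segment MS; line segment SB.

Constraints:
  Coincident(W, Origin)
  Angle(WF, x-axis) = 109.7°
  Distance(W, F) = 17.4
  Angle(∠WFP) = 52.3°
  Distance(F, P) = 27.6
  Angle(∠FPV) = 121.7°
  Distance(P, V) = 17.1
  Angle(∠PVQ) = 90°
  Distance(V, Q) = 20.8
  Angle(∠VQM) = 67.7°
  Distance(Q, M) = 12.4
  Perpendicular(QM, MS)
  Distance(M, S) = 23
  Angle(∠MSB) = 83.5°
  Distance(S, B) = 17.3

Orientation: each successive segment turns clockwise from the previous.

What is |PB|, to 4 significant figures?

29.68

QM is perpendicular to MS, so MS runs at -8.600°; with |MS| = 23.0, S = (28.82, -4.866). ∠MSB = 83.5° gives SB at -105.1° from the x-axis; with |SB| = 17.3, B = (24.31, -21.57). Then |PB| = |B − P| = 29.68.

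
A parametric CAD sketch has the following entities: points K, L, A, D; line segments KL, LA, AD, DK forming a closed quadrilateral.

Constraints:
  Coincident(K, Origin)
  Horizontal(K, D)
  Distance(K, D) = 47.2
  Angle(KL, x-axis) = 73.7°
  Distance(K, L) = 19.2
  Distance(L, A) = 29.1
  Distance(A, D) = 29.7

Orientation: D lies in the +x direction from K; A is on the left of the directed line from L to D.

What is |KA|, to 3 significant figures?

42.5

K is at the origin; KD is horizontal with |KD| = 47.2 and D in +x, so D = (47.2, 0). KL runs at 73.7° with |KL| = 19.2, so L = (5.39, 18.4). A is determined by |LA| = 29.1 and |AD| = 29.7 together: it lies at the intersection of circle(L, 29.1) and circle(D, 29.7). With |LD| = 45.7, the foot of the radical line on LD is 22.5 from L and the perpendicular offset is √(29.1² − 22.5²) = 18.5. Taking the left-of-LD solution: A = (33.4, 26.3).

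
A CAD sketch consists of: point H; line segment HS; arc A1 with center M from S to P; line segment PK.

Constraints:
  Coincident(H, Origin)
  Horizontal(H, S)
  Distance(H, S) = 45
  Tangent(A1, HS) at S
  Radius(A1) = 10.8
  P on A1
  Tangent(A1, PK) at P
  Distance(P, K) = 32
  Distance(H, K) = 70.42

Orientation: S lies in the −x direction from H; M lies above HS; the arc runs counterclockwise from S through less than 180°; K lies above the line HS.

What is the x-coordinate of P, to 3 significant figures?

-36.4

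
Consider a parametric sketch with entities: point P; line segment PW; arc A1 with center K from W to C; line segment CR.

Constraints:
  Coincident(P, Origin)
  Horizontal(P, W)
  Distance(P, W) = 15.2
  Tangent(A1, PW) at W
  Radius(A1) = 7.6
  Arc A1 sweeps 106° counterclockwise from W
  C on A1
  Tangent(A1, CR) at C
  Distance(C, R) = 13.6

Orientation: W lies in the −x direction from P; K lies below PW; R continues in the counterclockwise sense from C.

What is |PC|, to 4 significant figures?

24.50

P is at the origin; PW is horizontal with |PW| = 15.2 and W on the −x side, so W = (-15.20, 0.000). Tangency of A1 to PW means the radius KW is perpendicular to PW, so K = W + (0, -7.6) = (-15.20, -7.600). On A1, W sits at bearing 90° from K; a 106° counterclockwise sweep puts C at bearing 196°, so C = K + 7.6·(cos 196°, sin 196°) = (-22.51, -9.695). Then |PC| = |C − P| = 24.50.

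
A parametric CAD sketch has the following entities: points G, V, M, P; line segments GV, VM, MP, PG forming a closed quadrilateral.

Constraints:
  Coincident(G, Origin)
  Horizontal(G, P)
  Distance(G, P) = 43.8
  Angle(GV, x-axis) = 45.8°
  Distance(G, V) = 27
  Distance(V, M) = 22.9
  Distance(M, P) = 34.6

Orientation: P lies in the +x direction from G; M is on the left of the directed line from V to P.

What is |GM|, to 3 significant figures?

49.8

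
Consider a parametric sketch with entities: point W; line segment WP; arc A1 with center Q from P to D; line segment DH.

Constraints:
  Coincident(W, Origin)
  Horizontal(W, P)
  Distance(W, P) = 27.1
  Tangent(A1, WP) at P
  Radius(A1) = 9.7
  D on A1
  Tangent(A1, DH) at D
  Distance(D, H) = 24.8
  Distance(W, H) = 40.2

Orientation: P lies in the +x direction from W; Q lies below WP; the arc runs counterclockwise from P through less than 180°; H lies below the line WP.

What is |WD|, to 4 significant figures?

20.34

Checks: W.y = 0.00, P.y = 0.00 ✓; |WP| = 27.10 ✓; |QD| = 9.700 ✓; ∠(QD, DH) = 90.00° ✓; |DH| = 24.80 ✓; |WH| = 40.20 ✓.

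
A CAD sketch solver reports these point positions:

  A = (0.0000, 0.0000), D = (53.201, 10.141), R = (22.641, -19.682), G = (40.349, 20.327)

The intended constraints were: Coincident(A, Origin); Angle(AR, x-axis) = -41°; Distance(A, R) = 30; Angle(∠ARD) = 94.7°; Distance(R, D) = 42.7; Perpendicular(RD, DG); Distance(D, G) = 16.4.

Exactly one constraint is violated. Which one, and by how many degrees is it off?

Perpendicular(RD, DG) — off by 7.30°.

A = (0.00, 0.00) ✓; AR at -41.00° ✓; |AR| = 30.00 ✓; ∠ARD = 94.70° ✓; |RD| = 42.70 ✓; ∠(RD, DG) = 97.30° ✗; |DG| = 16.40 ✓.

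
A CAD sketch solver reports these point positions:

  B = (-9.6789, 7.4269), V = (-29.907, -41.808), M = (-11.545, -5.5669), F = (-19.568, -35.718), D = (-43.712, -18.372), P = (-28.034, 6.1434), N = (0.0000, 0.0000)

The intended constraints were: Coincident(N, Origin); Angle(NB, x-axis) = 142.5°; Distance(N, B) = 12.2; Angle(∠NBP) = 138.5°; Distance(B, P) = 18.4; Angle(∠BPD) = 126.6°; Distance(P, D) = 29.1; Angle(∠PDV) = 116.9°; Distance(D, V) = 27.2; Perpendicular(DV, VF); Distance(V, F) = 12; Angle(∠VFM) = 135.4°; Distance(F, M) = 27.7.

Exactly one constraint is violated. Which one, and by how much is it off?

Distance(F, M) = 27.7 — off by 3.50.

N = (0.00, 0.00) ✓; NB at 142.5° ✓; |NB| = 12.20 ✓; ∠NBP = 138.5° ✓; |BP| = 18.40 ✓; ∠BPD = 126.6° ✓; |PD| = 29.10 ✓; ∠PDV = 116.9° ✓; |DV| = 27.20 ✓; ∠(DV, VF) = 90.00° ✓; |VF| = 12.00 ✓; ∠VFM = 135.4° ✓; |FM| = 31.20 ✗.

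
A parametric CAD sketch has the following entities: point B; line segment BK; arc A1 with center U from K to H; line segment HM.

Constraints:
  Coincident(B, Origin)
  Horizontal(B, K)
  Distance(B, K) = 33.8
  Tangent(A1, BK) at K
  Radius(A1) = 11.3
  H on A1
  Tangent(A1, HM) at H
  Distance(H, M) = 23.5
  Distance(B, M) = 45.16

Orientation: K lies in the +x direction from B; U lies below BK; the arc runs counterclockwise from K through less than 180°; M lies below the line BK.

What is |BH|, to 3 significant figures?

26.3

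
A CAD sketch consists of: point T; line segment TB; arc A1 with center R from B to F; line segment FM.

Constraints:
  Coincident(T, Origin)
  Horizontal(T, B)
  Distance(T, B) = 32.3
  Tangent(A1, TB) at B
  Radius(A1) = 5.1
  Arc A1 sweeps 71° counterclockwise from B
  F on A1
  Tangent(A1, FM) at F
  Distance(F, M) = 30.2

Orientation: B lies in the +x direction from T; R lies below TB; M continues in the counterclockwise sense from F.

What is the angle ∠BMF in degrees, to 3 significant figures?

5.61°

On A1, B sits at bearing 90° from R; a 71° counterclockwise sweep puts F at bearing 161°, so F = R + 5.1·(cos 161°, sin 161°) = (27.5, -3.44). The tangent condition forces RF to be normal to FM, so FM runs along (−sin 161°, cos 161°); with |FM| = 30.2, M = (17.6, -32.0). Then cos ∠BMF = MB·MF / (|MB||MF|), giving 5.61°.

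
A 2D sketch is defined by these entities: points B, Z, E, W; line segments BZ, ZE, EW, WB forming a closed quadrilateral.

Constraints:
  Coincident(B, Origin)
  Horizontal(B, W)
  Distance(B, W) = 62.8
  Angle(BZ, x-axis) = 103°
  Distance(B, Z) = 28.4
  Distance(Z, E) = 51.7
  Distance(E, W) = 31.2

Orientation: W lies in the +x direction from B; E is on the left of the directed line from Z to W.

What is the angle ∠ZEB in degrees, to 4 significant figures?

31.75°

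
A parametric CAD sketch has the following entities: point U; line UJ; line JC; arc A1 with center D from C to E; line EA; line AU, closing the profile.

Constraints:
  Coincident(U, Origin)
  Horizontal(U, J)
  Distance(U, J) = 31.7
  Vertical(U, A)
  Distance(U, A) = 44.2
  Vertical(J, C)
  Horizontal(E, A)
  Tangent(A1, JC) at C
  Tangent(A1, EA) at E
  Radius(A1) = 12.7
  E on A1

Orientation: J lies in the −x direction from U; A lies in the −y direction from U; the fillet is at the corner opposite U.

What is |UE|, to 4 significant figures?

48.11

U is at the origin; UJ is horizontal with |UJ| = 31.7 and J on the −x side, so J = (-31.70, 0.000). U and A share the same x with |UA| = 44.2 and A on the −y side, so A = (0.000, -44.20). The virtual corner opposite U is at (-31.70, -44.20). A1 meets JC tangentially, so DC is at right angles to JC and the tangent condition forces DE to be normal to EA, with radius 12.7, so the center D sits 12.7 in from both sides at D = (-19.00, -31.50). That places the tangent points at C = (-31.70, -31.50) on JC and E = (-19.00, -44.20) on EA. Then |UE| = |E − U| = 48.11.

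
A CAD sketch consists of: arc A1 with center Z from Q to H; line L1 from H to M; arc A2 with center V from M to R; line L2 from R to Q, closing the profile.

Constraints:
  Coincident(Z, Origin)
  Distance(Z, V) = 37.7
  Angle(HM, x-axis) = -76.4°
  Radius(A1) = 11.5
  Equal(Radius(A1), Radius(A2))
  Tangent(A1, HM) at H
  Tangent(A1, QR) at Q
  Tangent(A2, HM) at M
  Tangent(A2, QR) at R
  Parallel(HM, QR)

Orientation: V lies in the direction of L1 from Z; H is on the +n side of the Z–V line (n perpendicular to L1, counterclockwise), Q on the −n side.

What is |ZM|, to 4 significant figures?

39.41

The slot axis is L1's direction at -76.4°, so u = (cos -76.4°, sin -76.4°) = (0.2351, -0.9720) and n = (−sin -76.4°, cos -76.4°) = (0.9720, 0.2351). Z is at the origin and V lies 37.7 along u from Z, so V = 37.7·u = (8.865, -36.64). Tangency of A1 to both parallel lines with radius 11.5 puts H and Q at Z ± 11.5·n: H = (11.18, 2.704), Q = (-11.18, -2.704). Equal radii place M and R the same way about V: M = V + 11.5·n = (20.04, -33.94), R = V − 11.5·n = (-2.313, -39.35). Then |ZM| = |M − Z| = 39.41.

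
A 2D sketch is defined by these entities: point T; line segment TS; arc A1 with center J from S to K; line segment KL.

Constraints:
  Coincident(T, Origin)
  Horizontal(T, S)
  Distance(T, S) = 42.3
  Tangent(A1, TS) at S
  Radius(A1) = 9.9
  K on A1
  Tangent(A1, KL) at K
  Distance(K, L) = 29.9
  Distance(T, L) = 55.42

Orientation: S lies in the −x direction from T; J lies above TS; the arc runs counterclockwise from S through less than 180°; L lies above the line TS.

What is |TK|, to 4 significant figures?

34.49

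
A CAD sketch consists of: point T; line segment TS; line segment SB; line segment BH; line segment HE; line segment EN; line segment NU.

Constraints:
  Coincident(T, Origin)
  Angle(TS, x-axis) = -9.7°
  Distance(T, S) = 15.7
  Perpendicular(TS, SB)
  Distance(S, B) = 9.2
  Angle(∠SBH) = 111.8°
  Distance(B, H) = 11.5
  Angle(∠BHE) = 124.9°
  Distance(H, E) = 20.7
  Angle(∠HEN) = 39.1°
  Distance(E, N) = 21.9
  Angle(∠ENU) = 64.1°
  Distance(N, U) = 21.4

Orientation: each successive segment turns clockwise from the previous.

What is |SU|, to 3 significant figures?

24.1

T is at the origin; TS runs at -9.7° with length 15.7, so S = (15.5, -2.65). The perpendicularity gives SB at right angles to TS, so SB runs at -99.7°; with |SB| = 9.2, B = (13.9, -11.7). ∠SBH = 111.8° gives BH at -168° from the x-axis; with |BH| = 11.5, H = (2.68, -14.1). ∠BHE = 124.9° gives HE at 137° from the x-axis; with |HE| = 20.7, E = (-12.5, -0.00700). ∠HEN = 39.1° gives EN at -3.90° from the x-axis; with |EN| = 21.9, N = (9.39, -1.50). ∠ENU = 64.1° gives NU at -120° from the x-axis; with |NU| = 21.4, U = (-1.24, -20.1). Then |SU| = |U − S| = 24.1.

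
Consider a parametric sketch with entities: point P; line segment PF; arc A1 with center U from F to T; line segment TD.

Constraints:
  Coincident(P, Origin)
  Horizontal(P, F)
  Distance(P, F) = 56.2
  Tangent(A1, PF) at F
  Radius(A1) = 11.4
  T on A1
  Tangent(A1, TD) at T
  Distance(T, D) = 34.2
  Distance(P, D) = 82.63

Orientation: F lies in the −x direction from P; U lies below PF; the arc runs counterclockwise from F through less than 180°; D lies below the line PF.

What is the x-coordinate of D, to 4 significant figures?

-69.31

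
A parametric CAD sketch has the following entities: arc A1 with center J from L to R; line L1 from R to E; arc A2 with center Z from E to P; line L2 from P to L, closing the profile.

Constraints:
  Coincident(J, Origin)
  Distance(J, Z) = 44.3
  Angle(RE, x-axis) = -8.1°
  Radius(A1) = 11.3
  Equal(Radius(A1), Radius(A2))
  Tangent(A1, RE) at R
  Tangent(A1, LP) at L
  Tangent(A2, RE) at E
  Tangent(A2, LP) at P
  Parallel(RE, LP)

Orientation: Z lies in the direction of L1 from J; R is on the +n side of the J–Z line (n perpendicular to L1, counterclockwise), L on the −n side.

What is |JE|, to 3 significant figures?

45.7

The slot axis is L1's direction at -8.1°, so u = (cos -8.1°, sin -8.1°) = (0.990, -0.141) and n = (−sin -8.1°, cos -8.1°) = (0.141, 0.990). J is at the origin and Z lies 44.3 along u from J, so Z = 44.3·u = (43.9, -6.24). Tangency of A1 to both parallel lines with radius 11.3 puts R and L at J ± 11.3·n: R = (1.59, 11.2), L = (-1.59, -11.2). Equal radii place E and P the same way about Z: E = Z + 11.3·n = (45.5, 4.95), P = Z − 11.3·n = (42.3, -17.4). Then |JE| = |E − J| = 45.7.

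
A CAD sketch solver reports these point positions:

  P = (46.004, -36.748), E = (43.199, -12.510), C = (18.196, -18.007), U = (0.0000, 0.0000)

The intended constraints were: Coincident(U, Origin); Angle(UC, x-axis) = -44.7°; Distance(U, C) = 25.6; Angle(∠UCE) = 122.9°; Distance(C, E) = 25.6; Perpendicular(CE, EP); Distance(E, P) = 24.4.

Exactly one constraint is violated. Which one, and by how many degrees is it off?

Perpendicular(CE, EP) — off by 5.80°.

U = (0.00, 0.00) ✓; UC at -44.70° ✓; |UC| = 25.60 ✓; ∠UCE = 122.9° ✓; |CE| = 25.60 ✓; ∠(CE, EP) = 95.80° ✗; |EP| = 24.40 ✓.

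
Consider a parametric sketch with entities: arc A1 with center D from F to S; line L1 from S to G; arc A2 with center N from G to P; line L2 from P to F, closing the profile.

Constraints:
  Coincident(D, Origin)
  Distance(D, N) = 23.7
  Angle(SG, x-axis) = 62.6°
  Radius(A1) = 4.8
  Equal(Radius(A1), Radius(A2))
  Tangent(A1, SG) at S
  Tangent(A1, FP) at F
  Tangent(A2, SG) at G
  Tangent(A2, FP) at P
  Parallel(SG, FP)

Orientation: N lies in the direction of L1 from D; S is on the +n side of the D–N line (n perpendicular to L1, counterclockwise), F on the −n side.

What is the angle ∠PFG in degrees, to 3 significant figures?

22.1°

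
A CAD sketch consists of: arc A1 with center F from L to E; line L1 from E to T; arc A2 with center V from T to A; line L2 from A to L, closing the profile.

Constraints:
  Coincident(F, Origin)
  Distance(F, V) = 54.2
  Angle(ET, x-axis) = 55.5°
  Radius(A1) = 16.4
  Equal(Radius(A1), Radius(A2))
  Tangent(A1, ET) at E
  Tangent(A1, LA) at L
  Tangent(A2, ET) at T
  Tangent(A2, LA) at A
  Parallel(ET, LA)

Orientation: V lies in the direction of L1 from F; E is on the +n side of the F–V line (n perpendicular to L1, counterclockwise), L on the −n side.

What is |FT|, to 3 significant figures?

56.6

The slot axis is L1's direction at 55.5°, so u = (cos 55.5°, sin 55.5°) = (0.566, 0.824) and n = (−sin 55.5°, cos 55.5°) = (-0.824, 0.566). F is at the origin and V lies 54.2 along u from F, so V = 54.2·u = (30.7, 44.7). Tangency of A1 to both parallel lines with radius 16.4 puts E and L at F ± 16.4·n: E = (-13.5, 9.29), L = (13.5, -9.29). Equal radii place T and A the same way about V: T = V + 16.4·n = (17.2, 54.0), A = V − 16.4·n = (44.2, 35.4). Then |FT| = |T − F| = 56.6.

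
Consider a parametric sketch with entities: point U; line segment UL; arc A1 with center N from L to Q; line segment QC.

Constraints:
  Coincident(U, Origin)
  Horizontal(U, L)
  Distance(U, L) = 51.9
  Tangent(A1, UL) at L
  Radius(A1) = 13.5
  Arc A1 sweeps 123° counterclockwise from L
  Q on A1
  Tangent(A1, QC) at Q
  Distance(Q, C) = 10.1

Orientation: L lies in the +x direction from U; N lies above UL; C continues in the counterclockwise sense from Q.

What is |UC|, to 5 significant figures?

64.742

U is at the origin; UL is horizontal with |UL| = 51.9 and L on the +x side, so L = (51.900, 0.0000). A1 meets UL tangentially, so NL is at right angles to UL, so N = L + (0, 13.5) = (51.900, 13.500). On A1, L sits at bearing -90° from N; a 123° counterclockwise sweep puts Q at bearing 33°, so Q = N + 13.5·(cos 33°, sin 33°) = (63.222, 20.853). Tangency of A1 to QC means the radius NQ is perpendicular to QC, so QC runs along (−sin 33°, cos 33°); with |QC| = 10.1, C = (57.721, 29.323). Then |UC| = |C − U| = 64.742.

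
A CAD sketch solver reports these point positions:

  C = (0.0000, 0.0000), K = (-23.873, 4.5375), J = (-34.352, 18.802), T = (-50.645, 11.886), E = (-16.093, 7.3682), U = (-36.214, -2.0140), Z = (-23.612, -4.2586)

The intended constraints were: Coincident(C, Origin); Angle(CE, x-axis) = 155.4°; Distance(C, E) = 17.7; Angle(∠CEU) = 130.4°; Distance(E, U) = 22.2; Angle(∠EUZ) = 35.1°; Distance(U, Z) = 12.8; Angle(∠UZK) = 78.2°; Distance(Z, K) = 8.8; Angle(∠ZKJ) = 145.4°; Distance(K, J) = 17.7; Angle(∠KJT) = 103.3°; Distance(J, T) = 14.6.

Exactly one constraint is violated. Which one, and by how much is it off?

Distance(J, T) = 14.6 — off by 3.10.

C = (0.00, 0.00) ✓; CE at 155.4° ✓; |CE| = 17.70 ✓; ∠CEU = 130.4° ✓; |EU| = 22.20 ✓; ∠EUZ = 35.10° ✓; |UZ| = 12.80 ✓; ∠UZK = 78.20° ✓; |ZK| = 8.800 ✓; ∠ZKJ = 145.4° ✓; |KJ| = 17.70 ✓; ∠KJT = 103.3° ✓; |JT| = 17.70 ✗.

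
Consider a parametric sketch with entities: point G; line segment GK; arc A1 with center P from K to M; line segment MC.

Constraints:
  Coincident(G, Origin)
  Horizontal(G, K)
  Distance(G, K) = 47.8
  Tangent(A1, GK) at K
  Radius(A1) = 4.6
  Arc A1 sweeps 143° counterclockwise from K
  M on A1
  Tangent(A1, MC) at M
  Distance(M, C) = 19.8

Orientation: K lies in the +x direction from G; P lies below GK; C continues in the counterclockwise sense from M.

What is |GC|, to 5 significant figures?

64.107

G is at the origin; G and K share the same y with |GK| = 47.8 and K on the +x side, so K = (47.800, 0.0000). Since A1 is tangent to GK there, PK ⟂ GK, so P = K + (0, -4.6) = (47.800, -4.6000). On A1, K sits at bearing 90° from P; a 143° counterclockwise sweep puts M at bearing 233°, so M = P + 4.6·(cos 233°, sin 233°) = (45.032, -8.2737). Since A1 is tangent to MC there, PM ⟂ MC, so MC runs along (−sin 233°, cos 233°); with |MC| = 19.8, C = (60.845, -20.190). Then |GC| = |C − G| = 64.107.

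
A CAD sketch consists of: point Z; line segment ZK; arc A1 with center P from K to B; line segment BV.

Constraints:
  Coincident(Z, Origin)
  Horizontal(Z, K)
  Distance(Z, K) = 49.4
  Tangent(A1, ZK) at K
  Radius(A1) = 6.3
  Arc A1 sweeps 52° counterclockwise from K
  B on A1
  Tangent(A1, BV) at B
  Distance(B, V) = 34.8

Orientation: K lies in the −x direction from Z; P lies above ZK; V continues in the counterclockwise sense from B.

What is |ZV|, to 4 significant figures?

37.68

Z is at the origin; Z and K share the same y with |ZK| = 49.4 and K on the −x side, so K = (-49.40, 0.000). Tangency of A1 to ZK means the radius PK is perpendicular to ZK, so P = K + (0, 6.3) = (-49.40, 6.300). On A1, K sits at bearing -90° from P; a 52° counterclockwise sweep puts B at bearing -38°, so B = P + 6.3·(cos -38°, sin -38°) = (-44.44, 2.421). Since A1 is tangent to BV there, PB ⟂ BV, so BV runs along (−sin -38°, cos -38°); with |BV| = 34.8, V = (-23.01, 29.84). Then |ZV| = |V − Z| = 37.68.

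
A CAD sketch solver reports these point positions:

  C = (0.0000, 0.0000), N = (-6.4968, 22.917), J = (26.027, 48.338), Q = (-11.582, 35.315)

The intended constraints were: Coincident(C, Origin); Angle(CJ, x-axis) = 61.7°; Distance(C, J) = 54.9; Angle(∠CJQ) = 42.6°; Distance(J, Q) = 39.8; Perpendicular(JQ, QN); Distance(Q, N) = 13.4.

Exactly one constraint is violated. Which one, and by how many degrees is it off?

Perpendicular(JQ, QN) — off by 3.20°.

C = (0.00, 0.00) ✓; CJ at 61.70° ✓; |CJ| = 54.90 ✓; ∠CJQ = 42.60° ✓; |JQ| = 39.80 ✓; ∠(JQ, QN) = 93.20° ✗; |QN| = 13.40 ✓.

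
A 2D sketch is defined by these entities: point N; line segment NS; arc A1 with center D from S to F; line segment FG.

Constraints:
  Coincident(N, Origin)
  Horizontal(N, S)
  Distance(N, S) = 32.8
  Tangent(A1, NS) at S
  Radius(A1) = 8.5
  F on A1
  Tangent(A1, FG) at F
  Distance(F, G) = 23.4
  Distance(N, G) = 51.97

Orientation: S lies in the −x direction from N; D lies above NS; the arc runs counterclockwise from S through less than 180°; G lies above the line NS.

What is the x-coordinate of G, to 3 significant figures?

-40.9

Checks: |DF| = 8.500 ✓; ∠(DF, FG) = 90.00° ✓; |FG| = 23.40 ✓; |NG| = 51.97 ✓.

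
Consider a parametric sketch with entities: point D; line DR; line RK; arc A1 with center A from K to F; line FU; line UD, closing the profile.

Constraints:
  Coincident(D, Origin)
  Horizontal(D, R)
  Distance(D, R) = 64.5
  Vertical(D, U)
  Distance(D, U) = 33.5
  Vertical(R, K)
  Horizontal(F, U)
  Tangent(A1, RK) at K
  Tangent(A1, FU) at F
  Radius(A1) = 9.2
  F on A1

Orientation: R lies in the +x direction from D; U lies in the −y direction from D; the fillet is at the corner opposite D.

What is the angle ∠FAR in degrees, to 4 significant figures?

159.3°

The virtual corner opposite D is at (64.50, -33.50). Since A1 is tangent to RK there, AK ⟂ RK and the tangent condition forces AF to be normal to FU, with radius 9.2, so the center A sits 9.2 in from both sides at A = (55.30, -24.30). That places the tangent points at K = (64.50, -24.30) on RK and F = (55.30, -33.50) on FU. Then cos ∠FAR = AF·AR / (|AF||AR|), giving 159.3°.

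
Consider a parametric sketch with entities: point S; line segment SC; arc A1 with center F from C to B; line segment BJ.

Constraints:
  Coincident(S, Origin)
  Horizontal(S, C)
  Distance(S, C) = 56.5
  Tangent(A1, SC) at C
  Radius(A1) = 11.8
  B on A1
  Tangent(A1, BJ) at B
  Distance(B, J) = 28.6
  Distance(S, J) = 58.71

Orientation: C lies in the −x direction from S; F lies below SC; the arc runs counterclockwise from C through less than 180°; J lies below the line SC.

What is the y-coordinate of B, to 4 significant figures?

-20.55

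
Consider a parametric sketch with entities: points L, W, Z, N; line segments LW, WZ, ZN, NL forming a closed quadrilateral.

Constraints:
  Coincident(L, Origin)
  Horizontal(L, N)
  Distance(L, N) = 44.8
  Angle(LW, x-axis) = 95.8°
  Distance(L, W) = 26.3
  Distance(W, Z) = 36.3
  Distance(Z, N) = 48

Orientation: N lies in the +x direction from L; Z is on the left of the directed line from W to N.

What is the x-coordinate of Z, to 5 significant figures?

28.323

L is at the origin; LN is horizontal with |LN| = 44.8 and N in +x, so N = (44.8, 0). LW runs at 95.8° with |LW| = 26.3, so W = (-2.6578, 26.165). Z is determined by |WZ| = 36.3 and |ZN| = 48.0 together: it lies at the intersection of circle(W, 36.3) and circle(N, 48.0). With |WN| = 54.193, the foot of the radical line on WN is 17.996 from W and the perpendicular offset is √(36.3² − 17.996²) = 31.525. Taking the left-of-WN solution: Z = (28.323, 45.083).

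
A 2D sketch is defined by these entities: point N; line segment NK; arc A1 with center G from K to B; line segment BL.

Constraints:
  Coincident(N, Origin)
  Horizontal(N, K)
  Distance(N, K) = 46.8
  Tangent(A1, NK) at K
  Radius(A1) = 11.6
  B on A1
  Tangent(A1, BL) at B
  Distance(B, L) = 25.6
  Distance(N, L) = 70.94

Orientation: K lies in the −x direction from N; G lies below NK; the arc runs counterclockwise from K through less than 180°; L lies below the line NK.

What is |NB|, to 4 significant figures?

59.21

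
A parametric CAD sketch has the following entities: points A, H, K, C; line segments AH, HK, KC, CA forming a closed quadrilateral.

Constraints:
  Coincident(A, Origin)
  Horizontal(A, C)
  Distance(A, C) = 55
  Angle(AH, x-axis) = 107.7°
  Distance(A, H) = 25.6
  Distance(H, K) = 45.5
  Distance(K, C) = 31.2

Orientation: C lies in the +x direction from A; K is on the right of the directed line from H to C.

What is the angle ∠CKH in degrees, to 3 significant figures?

122°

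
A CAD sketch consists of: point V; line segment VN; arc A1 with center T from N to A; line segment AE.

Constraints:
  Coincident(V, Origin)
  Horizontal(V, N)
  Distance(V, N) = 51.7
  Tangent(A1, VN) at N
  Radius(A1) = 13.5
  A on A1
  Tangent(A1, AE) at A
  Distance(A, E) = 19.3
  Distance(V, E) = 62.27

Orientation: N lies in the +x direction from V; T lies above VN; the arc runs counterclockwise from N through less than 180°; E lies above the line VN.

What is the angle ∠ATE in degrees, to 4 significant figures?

55.03°

Checks: ∠(TN, NV) = 90.00° ✓; |TN| = 13.50 ✓; |TA| = 13.50 ✓; ∠(TA, AE) = 90.00° ✓; |AE| = 19.30 ✓; |VE| = 62.27 ✓.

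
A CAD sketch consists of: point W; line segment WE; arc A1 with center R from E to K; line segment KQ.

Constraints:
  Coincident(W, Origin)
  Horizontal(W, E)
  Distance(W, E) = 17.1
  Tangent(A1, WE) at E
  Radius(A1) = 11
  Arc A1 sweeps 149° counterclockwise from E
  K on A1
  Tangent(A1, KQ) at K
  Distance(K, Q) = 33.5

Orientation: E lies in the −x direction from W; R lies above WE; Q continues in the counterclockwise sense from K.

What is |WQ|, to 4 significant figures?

55.06

W is at the origin; W and E share the same y with |WE| = 17.1 and E on the −x side, so E = (-17.10, 0.000). Since A1 is tangent to WE there, RE ⟂ WE, so R = E + (0, 11) = (-17.10, 11.00). On A1, E sits at bearing -90° from R; a 149° counterclockwise sweep puts K at bearing 59°, so K = R + 11.0·(cos 59°, sin 59°) = (-11.43, 20.43). Tangency of A1 to KQ means the radius RK is perpendicular to KQ, so KQ runs along (−sin 59°, cos 59°); with |KQ| = 33.5, Q = (-40.15, 37.68). Then |WQ| = |Q − W| = 55.06.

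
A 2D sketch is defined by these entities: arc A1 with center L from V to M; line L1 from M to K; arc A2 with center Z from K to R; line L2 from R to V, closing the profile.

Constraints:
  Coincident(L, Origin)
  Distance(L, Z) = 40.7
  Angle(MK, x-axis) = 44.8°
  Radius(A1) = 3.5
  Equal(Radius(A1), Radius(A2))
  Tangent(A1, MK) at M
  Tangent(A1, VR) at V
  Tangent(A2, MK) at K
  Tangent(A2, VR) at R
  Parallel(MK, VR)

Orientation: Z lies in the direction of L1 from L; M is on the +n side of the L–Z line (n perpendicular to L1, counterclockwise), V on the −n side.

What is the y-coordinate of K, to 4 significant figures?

31.16

The slot axis is L1's direction at 44.8°, so u = (cos 44.8°, sin 44.8°) = (0.7096, 0.7046) and n = (−sin 44.8°, cos 44.8°) = (-0.7046, 0.7096). L is at the origin and Z lies 40.7 along u from L, so Z = 40.7·u = (28.88, 28.68). Tangency of A1 to both parallel lines with radius 3.5 puts M and V at L ± 3.5·n: M = (-2.466, 2.483), V = (2.466, -2.483). Equal radii place K and R the same way about Z: K = Z + 3.5·n = (26.41, 31.16), R = Z − 3.5·n = (31.35, 26.20). So K.y = 31.16.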